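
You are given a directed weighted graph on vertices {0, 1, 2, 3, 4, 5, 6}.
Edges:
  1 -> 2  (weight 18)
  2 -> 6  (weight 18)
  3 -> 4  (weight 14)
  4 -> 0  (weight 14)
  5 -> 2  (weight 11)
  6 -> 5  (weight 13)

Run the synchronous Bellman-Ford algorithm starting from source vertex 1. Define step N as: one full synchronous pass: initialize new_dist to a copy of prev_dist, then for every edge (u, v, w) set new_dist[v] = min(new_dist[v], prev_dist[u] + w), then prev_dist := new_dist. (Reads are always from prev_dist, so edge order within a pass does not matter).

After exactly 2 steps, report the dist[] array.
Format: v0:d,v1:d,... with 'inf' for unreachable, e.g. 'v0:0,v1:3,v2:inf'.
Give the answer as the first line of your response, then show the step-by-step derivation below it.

v0:inf,v1:0,v2:18,v3:inf,v4:inf,v5:inf,v6:36

step 1: dist = v0:inf,v1:0,v2:18,v3:inf,v4:inf,v5:inf,v6:inf
step 2: dist = v0:inf,v1:0,v2:18,v3:inf,v4:inf,v5:inf,v6:36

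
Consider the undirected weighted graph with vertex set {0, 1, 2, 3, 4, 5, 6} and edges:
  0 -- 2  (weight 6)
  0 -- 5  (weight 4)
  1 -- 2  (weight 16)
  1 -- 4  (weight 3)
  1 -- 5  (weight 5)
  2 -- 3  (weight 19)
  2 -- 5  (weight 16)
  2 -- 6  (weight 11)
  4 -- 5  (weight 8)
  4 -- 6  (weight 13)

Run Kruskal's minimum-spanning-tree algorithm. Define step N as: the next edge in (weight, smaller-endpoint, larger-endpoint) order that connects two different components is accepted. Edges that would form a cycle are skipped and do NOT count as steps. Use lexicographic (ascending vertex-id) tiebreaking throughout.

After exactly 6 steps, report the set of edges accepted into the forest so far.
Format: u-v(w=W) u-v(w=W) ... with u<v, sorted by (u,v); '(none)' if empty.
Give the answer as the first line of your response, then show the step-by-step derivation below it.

0-2(w=6) 0-5(w=4) 1-4(w=3) 1-5(w=5) 2-3(w=19) 2-6(w=11)

step 1: add edge 1-4 (w=3); MST = {1-4(w=3)}
step 2: add edge 0-5 (w=4); MST = {0-5(w=4) 1-4(w=3)}
step 3: add edge 1-5 (w=5); MST = {0-5(w=4) 1-4(w=3) 1-5(w=5)}
step 4: add edge 0-2 (w=6); MST = {0-2(w=6) 0-5(w=4) 1-4(w=3) 1-5(w=5)}
step 5: add edge 2-6 (w=11); MST = {0-2(w=6) 0-5(w=4) 1-4(w=3) 1-5(w=5) 2-6(w=11)}
step 6: add edge 2-3 (w=19); MST = {0-2(w=6) 0-5(w=4) 1-4(w=3) 1-5(w=5) 2-3(w=19) 2-6(w=11)}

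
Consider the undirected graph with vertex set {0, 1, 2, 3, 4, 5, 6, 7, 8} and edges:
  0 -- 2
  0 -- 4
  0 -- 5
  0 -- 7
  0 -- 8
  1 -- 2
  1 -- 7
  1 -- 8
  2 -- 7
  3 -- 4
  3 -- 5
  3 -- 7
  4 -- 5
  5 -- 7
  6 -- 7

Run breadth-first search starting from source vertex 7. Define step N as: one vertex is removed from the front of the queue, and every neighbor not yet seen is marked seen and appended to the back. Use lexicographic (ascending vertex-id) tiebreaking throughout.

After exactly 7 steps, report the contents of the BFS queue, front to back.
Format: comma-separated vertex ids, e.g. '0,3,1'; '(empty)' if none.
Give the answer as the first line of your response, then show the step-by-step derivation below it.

4,8

step 1: dequeue 7; queue=[0,1,2,3,5,6]; order=7
step 2: dequeue 0; queue=[1,2,3,5,6,4,8]; order=7,0
step 3: dequeue 1; queue=[2,3,5,6,4,8]; order=7,0,1
step 4: dequeue 2; queue=[3,5,6,4,8]; order=7,0,1,2
step 5: dequeue 3; queue=[5,6,4,8]; order=7,0,1,2,3
step 6: dequeue 5; queue=[6,4,8]; order=7,0,1,2,3,5
step 7: dequeue 6; queue=[4,8]; order=7,0,1,2,3,5,6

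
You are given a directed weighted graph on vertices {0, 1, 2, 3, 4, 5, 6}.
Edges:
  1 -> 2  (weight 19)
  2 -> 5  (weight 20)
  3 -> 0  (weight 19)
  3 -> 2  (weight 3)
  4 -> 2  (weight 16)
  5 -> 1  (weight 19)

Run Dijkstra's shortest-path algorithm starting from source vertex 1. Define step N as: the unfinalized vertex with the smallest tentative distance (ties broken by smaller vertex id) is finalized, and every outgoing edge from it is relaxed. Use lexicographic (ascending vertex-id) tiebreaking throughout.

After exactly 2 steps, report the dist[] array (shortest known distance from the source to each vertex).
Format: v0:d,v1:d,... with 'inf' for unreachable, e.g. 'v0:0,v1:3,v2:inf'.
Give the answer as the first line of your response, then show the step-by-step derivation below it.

v0:inf,v1:0,v2:19,v3:inf,v4:inf,v5:39,v6:inf

step 1: dist = v0:inf,v1:0,v2:19,v3:inf,v4:inf,v5:inf,v6:inf
step 2: dist = v0:inf,v1:0,v2:19,v3:inf,v4:inf,v5:39,v6:inf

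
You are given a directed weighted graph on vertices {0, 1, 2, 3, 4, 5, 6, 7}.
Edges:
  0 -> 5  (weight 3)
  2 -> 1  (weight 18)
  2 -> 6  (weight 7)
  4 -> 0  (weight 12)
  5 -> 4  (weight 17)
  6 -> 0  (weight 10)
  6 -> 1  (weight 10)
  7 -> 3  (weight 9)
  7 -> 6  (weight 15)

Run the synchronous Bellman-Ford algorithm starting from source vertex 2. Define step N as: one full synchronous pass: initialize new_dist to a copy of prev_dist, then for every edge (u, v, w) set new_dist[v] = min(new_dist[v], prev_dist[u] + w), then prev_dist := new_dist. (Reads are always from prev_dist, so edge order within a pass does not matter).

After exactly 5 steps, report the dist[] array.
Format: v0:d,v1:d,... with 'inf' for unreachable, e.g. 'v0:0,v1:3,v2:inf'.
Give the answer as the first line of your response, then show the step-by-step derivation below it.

v0:17,v1:17,v2:0,v3:inf,v4:37,v5:20,v6:7,v7:inf

step 1: dist = v0:inf,v1:18,v2:0,v3:inf,v4:inf,v5:inf,v6:7,v7:inf
step 2: dist = v0:17,v1:17,v2:0,v3:inf,v4:inf,v5:inf,v6:7,v7:inf
step 3: dist = v0:17,v1:17,v2:0,v3:inf,v4:inf,v5:20,v6:7,v7:inf
step 4: dist = v0:17,v1:17,v2:0,v3:inf,v4:37,v5:20,v6:7,v7:inf
step 5: dist = v0:17,v1:17,v2:0,v3:inf,v4:37,v5:20,v6:7,v7:inf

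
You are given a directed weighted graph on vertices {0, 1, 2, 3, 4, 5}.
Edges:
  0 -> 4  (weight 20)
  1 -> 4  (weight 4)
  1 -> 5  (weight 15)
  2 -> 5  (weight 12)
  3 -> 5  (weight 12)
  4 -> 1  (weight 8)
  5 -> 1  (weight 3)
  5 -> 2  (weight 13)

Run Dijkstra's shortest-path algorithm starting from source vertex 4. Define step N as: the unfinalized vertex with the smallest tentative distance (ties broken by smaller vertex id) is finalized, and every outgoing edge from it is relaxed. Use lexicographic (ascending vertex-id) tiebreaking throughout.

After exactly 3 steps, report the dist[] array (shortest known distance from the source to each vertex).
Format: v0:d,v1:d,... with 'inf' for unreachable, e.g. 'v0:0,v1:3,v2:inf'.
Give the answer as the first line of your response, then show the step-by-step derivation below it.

v0:inf,v1:8,v2:36,v3:inf,v4:0,v5:23

step 1: dist = v0:inf,v1:8,v2:inf,v3:inf,v4:0,v5:inf
step 2: dist = v0:inf,v1:8,v2:inf,v3:inf,v4:0,v5:23
step 3: dist = v0:inf,v1:8,v2:36,v3:inf,v4:0,v5:23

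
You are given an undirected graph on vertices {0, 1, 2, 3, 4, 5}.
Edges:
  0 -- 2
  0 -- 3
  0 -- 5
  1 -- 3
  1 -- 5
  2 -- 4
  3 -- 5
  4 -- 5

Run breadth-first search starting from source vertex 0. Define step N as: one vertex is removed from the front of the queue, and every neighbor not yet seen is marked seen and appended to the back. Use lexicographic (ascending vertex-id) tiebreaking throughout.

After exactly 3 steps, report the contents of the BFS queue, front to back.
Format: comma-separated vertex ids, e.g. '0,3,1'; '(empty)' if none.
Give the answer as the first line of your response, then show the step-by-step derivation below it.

5,4,1

step 1: dequeue 0; queue=[2,3,5]; order=0
step 2: dequeue 2; queue=[3,5,4]; order=0,2
step 3: dequeue 3; queue=[5,4,1]; order=0,2,3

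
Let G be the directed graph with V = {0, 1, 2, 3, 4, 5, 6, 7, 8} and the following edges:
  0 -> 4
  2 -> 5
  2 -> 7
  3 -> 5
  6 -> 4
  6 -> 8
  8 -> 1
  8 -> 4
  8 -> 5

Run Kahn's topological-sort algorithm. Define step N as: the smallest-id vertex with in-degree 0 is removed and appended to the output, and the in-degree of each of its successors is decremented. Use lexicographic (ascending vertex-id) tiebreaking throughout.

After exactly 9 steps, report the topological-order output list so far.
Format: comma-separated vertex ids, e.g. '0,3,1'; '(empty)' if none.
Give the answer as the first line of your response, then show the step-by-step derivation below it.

0,2,3,6,7,8,1,4,5

step 1: output 0; order=[0]; indeg=(0,1,0,0,2,3,0,1,1)
step 2: output 2; order=[0,2]; indeg=(0,1,0,0,2,2,0,0,1)
step 3: output 3; order=[0,2,3]; indeg=(0,1,0,0,2,1,0,0,1)
step 4: output 6; order=[0,2,3,6]; indeg=(0,1,0,0,1,1,0,0,0)
step 5: output 7; order=[0,2,3,6,7]; indeg=(0,1,0,0,1,1,0,0,0)
step 6: output 8; order=[0,2,3,6,7,8]; indeg=(0,0,0,0,0,0,0,0,0)
step 7: output 1; order=[0,2,3,6,7,8,1]; indeg=(0,0,0,0,0,0,0,0,0)
step 8: output 4; order=[0,2,3,6,7,8,1,4]; indeg=(0,0,0,0,0,0,0,0,0)
step 9: output 5; order=[0,2,3,6,7,8,1,4,5]; indeg=(0,0,0,0,0,0,0,0,0)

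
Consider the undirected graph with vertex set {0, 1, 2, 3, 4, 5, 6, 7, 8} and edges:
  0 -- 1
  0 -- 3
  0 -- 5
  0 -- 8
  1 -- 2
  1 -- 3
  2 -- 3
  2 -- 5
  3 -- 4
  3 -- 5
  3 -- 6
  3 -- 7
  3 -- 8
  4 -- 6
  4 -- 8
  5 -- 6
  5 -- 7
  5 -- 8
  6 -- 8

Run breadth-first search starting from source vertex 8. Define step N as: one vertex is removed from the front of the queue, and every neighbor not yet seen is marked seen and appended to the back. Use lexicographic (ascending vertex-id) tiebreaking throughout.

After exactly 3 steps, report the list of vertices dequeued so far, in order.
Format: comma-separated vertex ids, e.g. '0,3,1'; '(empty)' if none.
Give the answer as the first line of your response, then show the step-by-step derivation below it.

8,0,3

step 1: dequeue 8; queue=[0,3,4,5,6]; order=8
step 2: dequeue 0; queue=[3,4,5,6,1]; order=8,0
step 3: dequeue 3; queue=[4,5,6,1,2,7]; order=8,0,3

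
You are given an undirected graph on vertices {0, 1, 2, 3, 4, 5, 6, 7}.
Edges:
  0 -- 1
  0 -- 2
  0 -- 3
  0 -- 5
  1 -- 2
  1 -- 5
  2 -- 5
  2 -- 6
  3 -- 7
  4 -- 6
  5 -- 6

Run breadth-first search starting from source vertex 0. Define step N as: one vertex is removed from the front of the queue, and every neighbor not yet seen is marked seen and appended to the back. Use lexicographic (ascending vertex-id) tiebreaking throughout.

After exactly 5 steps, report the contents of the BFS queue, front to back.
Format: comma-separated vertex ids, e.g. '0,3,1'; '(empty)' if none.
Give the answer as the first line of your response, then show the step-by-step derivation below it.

6,7

step 1: dequeue 0; queue=[1,2,3,5]; order=0
step 2: dequeue 1; queue=[2,3,5]; order=0,1
step 3: dequeue 2; queue=[3,5,6]; order=0,1,2
step 4: dequeue 3; queue=[5,6,7]; order=0,1,2,3
step 5: dequeue 5; queue=[6,7]; order=0,1,2,3,5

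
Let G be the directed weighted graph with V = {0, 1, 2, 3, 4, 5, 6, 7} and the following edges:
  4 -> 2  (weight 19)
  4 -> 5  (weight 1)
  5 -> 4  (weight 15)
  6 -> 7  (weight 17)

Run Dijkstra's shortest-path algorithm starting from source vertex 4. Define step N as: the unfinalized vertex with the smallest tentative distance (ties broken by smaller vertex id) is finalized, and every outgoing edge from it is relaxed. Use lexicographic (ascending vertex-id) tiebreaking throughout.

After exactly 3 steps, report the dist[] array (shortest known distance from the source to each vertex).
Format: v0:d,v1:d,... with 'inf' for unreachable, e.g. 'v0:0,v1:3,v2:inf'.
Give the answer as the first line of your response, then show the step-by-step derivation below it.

v0:inf,v1:inf,v2:19,v3:inf,v4:0,v5:1,v6:inf,v7:inf

step 1: dist = v0:inf,v1:inf,v2:19,v3:inf,v4:0,v5:1,v6:inf,v7:inf
step 2: dist = v0:inf,v1:inf,v2:19,v3:inf,v4:0,v5:1,v6:inf,v7:inf
step 3: dist = v0:inf,v1:inf,v2:19,v3:inf,v4:0,v5:1,v6:inf,v7:inf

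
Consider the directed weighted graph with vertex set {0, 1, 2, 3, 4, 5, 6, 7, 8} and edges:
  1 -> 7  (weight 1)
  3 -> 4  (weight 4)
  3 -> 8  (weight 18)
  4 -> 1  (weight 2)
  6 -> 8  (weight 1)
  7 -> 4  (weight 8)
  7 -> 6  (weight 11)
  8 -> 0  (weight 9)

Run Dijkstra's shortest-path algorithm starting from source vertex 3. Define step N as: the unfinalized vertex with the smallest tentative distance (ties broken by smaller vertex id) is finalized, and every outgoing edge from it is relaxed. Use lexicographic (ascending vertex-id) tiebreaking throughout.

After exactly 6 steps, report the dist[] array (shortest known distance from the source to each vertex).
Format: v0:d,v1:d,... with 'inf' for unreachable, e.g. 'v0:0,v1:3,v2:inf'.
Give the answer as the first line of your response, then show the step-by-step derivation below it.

v0:27,v1:6,v2:inf,v3:0,v4:4,v5:inf,v6:18,v7:7,v8:18

step 1: dist = v0:inf,v1:inf,v2:inf,v3:0,v4:4,v5:inf,v6:inf,v7:inf,v8:18
step 2: dist = v0:inf,v1:6,v2:inf,v3:0,v4:4,v5:inf,v6:inf,v7:inf,v8:18
step 3: dist = v0:inf,v1:6,v2:inf,v3:0,v4:4,v5:inf,v6:inf,v7:7,v8:18
step 4: dist = v0:inf,v1:6,v2:inf,v3:0,v4:4,v5:inf,v6:18,v7:7,v8:18
step 5: dist = v0:inf,v1:6,v2:inf,v3:0,v4:4,v5:inf,v6:18,v7:7,v8:18
step 6: dist = v0:27,v1:6,v2:inf,v3:0,v4:4,v5:inf,v6:18,v7:7,v8:18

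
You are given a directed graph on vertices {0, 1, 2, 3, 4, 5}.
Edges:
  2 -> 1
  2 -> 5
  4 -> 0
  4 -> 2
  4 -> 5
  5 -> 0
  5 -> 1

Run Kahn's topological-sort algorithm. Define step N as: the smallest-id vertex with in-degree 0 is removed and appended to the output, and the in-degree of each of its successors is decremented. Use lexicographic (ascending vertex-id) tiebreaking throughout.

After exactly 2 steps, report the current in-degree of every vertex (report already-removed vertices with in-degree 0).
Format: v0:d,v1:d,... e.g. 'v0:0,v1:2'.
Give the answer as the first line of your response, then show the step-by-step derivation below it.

v0:1,v1:2,v2:0,v3:0,v4:0,v5:1

step 1: output 3; order=[3]; indeg=(2,2,1,0,0,2)
step 2: output 4; order=[3,4]; indeg=(1,2,0,0,0,1)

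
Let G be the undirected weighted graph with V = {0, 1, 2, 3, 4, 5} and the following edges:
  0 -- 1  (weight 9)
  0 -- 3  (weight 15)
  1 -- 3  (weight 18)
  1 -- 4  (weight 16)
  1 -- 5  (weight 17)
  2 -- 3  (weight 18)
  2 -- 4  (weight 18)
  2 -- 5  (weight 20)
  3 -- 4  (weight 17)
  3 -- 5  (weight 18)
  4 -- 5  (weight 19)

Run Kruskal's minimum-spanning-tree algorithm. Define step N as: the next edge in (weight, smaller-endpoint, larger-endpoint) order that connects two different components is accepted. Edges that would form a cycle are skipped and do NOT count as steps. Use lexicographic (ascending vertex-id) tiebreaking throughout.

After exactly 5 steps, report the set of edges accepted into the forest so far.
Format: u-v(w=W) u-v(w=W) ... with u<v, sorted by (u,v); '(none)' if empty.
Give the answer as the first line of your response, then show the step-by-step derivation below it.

0-1(w=9) 0-3(w=15) 1-4(w=16) 1-5(w=17) 2-3(w=18)

step 1: add edge 0-1 (w=9); MST = {0-1(w=9)}
step 2: add edge 0-3 (w=15); MST = {0-1(w=9) 0-3(w=15)}
step 3: add edge 1-4 (w=16); MST = {0-1(w=9) 0-3(w=15) 1-4(w=16)}
step 4: add edge 1-5 (w=17); MST = {0-1(w=9) 0-3(w=15) 1-4(w=16) 1-5(w=17)}
step 5: add edge 2-3 (w=18); MST = {0-1(w=9) 0-3(w=15) 1-4(w=16) 1-5(w=17) 2-3(w=18)}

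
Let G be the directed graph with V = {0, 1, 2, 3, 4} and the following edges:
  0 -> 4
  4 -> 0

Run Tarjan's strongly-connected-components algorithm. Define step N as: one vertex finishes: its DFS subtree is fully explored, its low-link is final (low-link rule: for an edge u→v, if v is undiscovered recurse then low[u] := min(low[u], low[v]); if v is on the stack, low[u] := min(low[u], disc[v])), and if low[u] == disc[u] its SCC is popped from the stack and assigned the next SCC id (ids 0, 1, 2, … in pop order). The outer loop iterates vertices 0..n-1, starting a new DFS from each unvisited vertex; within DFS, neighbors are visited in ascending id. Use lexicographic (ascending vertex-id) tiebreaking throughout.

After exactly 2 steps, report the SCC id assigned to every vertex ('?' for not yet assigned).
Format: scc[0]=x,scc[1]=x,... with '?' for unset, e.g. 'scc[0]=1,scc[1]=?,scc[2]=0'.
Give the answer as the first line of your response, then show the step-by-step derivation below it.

scc[0]=0,scc[1]=?,scc[2]=?,scc[3]=?,scc[4]=0

step 1: low=(low[0]=0,low[1]=?,low[2]=?,low[3]=?,low[4]=0); scc=(scc[0]=?,scc[1]=?,scc[2]=?,scc[3]=?,scc[4]=?)
step 2: low=(low[0]=0,low[1]=?,low[2]=?,low[3]=?,low[4]=0); scc=(scc[0]=0,scc[1]=?,scc[2]=?,scc[3]=?,scc[4]=0)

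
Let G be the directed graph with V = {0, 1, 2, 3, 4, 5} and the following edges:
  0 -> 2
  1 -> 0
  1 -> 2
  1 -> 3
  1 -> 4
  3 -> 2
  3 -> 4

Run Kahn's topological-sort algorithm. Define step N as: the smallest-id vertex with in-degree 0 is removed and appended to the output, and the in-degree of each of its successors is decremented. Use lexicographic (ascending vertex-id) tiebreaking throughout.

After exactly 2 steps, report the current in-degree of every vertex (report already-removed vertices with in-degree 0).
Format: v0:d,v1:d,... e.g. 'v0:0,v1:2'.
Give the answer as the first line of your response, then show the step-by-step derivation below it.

v0:0,v1:0,v2:1,v3:0,v4:1,v5:0

step 1: output 1; order=[1]; indeg=(0,0,2,0,1,0)
step 2: output 0; order=[1,0]; indeg=(0,0,1,0,1,0)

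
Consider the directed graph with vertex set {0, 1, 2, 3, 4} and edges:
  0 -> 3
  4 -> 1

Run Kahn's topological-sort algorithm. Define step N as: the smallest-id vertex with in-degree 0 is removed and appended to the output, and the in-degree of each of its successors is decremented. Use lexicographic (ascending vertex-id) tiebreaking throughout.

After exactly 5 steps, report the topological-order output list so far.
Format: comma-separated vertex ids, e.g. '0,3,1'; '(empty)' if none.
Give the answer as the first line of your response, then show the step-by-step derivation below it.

0,2,3,4,1

step 1: output 0; order=[0]; indeg=(0,1,0,0,0)
step 2: output 2; order=[0,2]; indeg=(0,1,0,0,0)
step 3: output 3; order=[0,2,3]; indeg=(0,1,0,0,0)
step 4: output 4; order=[0,2,3,4]; indeg=(0,0,0,0,0)
step 5: output 1; order=[0,2,3,4,1]; indeg=(0,0,0,0,0)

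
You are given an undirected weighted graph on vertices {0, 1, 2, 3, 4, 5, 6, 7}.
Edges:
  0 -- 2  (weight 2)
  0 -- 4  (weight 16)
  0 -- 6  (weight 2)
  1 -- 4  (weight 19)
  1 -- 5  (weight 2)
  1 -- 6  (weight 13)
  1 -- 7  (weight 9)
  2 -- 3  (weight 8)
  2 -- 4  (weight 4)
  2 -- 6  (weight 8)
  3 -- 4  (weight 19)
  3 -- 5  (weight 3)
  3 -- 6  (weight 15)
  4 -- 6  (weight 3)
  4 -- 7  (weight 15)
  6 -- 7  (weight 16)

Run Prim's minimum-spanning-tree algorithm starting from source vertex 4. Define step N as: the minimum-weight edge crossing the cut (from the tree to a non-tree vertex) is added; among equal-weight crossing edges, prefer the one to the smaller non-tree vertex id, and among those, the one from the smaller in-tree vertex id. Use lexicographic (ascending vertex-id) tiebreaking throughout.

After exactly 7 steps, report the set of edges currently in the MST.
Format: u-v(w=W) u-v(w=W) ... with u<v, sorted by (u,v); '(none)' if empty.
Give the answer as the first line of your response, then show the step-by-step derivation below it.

0-2(w=2) 0-6(w=2) 1-5(w=2) 1-7(w=9) 2-3(w=8) 3-5(w=3) 4-6(w=3)

step 1: add edge 4-6 (w=3); MST = {4-6(w=3)}
step 2: add edge 0-6 (w=2); MST = {0-6(w=2) 4-6(w=3)}
step 3: add edge 0-2 (w=2); MST = {0-2(w=2) 0-6(w=2) 4-6(w=3)}
step 4: add edge 2-3 (w=8); MST = {0-2(w=2) 0-6(w=2) 2-3(w=8) 4-6(w=3)}
step 5: add edge 3-5 (w=3); MST = {0-2(w=2) 0-6(w=2) 2-3(w=8) 3-5(w=3) 4-6(w=3)}
step 6: add edge 1-5 (w=2); MST = {0-2(w=2) 0-6(w=2) 1-5(w=2) 2-3(w=8) 3-5(w=3) 4-6(w=3)}
step 7: add edge 1-7 (w=9); MST = {0-2(w=2) 0-6(w=2) 1-5(w=2) 1-7(w=9) 2-3(w=8) 3-5(w=3) 4-6(w=3)}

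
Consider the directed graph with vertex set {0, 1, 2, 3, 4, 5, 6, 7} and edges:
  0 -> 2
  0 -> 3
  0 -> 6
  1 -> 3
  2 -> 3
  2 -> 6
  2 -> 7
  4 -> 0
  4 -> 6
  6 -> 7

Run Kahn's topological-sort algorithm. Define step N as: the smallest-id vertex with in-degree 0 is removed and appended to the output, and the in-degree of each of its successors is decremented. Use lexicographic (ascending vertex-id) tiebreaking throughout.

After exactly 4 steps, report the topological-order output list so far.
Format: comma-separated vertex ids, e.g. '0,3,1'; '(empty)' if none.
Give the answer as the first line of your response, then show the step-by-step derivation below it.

1,4,0,2

step 1: output 1; order=[1]; indeg=(1,0,1,2,0,0,3,2)
step 2: output 4; order=[1,4]; indeg=(0,0,1,2,0,0,2,2)
step 3: output 0; order=[1,4,0]; indeg=(0,0,0,1,0,0,1,2)
step 4: output 2; order=[1,4,0,2]; indeg=(0,0,0,0,0,0,0,1)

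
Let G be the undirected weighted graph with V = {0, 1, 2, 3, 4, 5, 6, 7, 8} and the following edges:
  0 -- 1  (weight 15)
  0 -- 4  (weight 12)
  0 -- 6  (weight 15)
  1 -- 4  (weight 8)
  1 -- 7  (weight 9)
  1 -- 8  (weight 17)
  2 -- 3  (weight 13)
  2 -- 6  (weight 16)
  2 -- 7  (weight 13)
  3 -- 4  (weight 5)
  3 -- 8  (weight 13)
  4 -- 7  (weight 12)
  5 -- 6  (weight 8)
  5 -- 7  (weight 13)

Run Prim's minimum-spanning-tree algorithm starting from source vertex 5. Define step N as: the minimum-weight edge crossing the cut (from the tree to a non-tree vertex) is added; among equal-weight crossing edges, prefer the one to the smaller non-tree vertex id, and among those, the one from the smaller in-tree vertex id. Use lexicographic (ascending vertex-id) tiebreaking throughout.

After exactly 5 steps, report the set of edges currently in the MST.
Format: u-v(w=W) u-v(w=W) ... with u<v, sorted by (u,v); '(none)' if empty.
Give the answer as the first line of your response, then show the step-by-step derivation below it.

1-4(w=8) 1-7(w=9) 3-4(w=5) 5-6(w=8) 5-7(w=13)

step 1: add edge 5-6 (w=8); MST = {5-6(w=8)}
step 2: add edge 5-7 (w=13); MST = {5-6(w=8) 5-7(w=13)}
step 3: add edge 1-7 (w=9); MST = {1-7(w=9) 5-6(w=8) 5-7(w=13)}
step 4: add edge 1-4 (w=8); MST = {1-4(w=8) 1-7(w=9) 5-6(w=8) 5-7(w=13)}
step 5: add edge 3-4 (w=5); MST = {1-4(w=8) 1-7(w=9) 3-4(w=5) 5-6(w=8) 5-7(w=13)}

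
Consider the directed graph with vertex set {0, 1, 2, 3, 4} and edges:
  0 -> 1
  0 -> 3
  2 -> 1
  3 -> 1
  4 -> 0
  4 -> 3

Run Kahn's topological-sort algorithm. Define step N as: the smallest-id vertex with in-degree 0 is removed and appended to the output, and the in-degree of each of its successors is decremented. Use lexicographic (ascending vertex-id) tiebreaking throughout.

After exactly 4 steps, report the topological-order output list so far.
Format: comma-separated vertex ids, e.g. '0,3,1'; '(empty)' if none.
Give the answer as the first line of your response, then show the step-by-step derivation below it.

2,4,0,3

step 1: output 2; order=[2]; indeg=(1,2,0,2,0)
step 2: output 4; order=[2,4]; indeg=(0,2,0,1,0)
step 3: output 0; order=[2,4,0]; indeg=(0,1,0,0,0)
step 4: output 3; order=[2,4,0,3]; indeg=(0,0,0,0,0)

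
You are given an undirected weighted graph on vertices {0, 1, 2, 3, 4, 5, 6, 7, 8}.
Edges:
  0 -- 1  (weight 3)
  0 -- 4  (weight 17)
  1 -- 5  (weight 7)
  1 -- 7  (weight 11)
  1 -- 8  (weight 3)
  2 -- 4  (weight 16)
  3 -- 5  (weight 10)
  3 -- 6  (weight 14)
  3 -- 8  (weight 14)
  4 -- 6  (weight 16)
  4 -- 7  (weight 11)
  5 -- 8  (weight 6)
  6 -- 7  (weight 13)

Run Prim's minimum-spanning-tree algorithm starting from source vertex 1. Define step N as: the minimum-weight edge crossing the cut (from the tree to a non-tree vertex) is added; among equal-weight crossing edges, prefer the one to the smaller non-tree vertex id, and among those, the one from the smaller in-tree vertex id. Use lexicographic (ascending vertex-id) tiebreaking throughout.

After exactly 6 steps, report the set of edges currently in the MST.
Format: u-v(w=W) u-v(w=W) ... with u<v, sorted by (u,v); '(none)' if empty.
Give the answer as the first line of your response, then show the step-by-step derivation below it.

0-1(w=3) 1-7(w=11) 1-8(w=3) 3-5(w=10) 4-7(w=11) 5-8(w=6)

step 1: add edge 0-1 (w=3); MST = {0-1(w=3)}
step 2: add edge 1-8 (w=3); MST = {0-1(w=3) 1-8(w=3)}
step 3: add edge 5-8 (w=6); MST = {0-1(w=3) 1-8(w=3) 5-8(w=6)}
step 4: add edge 3-5 (w=10); MST = {0-1(w=3) 1-8(w=3) 3-5(w=10) 5-8(w=6)}
step 5: add edge 1-7 (w=11); MST = {0-1(w=3) 1-7(w=11) 1-8(w=3) 3-5(w=10) 5-8(w=6)}
step 6: add edge 4-7 (w=11); MST = {0-1(w=3) 1-7(w=11) 1-8(w=3) 3-5(w=10) 4-7(w=11) 5-8(w=6)}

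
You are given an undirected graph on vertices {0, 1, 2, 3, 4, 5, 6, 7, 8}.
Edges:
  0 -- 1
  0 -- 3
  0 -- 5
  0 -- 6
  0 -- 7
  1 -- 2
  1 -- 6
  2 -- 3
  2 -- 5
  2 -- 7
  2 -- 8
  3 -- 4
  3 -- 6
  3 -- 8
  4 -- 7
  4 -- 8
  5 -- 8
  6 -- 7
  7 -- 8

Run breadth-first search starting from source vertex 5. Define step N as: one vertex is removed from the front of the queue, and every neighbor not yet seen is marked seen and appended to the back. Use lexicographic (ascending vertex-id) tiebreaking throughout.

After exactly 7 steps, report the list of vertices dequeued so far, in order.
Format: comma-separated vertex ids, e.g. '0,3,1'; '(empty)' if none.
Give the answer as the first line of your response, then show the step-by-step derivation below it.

5,0,2,8,1,3,6

step 1: dequeue 5; queue=[0,2,8]; order=5
step 2: dequeue 0; queue=[2,8,1,3,6,7]; order=5,0
step 3: dequeue 2; queue=[8,1,3,6,7]; order=5,0,2
step 4: dequeue 8; queue=[1,3,6,7,4]; order=5,0,2,8
step 5: dequeue 1; queue=[3,6,7,4]; order=5,0,2,8,1
step 6: dequeue 3; queue=[6,7,4]; order=5,0,2,8,1,3
step 7: dequeue 6; queue=[7,4]; order=5,0,2,8,1,3,6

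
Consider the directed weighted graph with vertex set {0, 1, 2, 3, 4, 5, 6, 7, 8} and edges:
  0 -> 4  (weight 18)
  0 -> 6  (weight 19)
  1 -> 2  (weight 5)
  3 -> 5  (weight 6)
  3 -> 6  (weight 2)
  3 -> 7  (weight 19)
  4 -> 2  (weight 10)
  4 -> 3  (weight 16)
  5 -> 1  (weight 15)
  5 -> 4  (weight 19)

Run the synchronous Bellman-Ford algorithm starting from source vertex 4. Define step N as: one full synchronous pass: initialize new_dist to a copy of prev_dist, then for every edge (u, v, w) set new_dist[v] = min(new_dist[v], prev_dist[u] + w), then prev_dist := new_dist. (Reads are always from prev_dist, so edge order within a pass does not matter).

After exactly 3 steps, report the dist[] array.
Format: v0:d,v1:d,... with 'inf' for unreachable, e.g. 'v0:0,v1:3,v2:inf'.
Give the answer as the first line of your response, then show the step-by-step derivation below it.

v0:inf,v1:37,v2:10,v3:16,v4:0,v5:22,v6:18,v7:35,v8:inf

step 1: dist = v0:inf,v1:inf,v2:10,v3:16,v4:0,v5:inf,v6:inf,v7:inf,v8:inf
step 2: dist = v0:inf,v1:inf,v2:10,v3:16,v4:0,v5:22,v6:18,v7:35,v8:inf
step 3: dist = v0:inf,v1:37,v2:10,v3:16,v4:0,v5:22,v6:18,v7:35,v8:inf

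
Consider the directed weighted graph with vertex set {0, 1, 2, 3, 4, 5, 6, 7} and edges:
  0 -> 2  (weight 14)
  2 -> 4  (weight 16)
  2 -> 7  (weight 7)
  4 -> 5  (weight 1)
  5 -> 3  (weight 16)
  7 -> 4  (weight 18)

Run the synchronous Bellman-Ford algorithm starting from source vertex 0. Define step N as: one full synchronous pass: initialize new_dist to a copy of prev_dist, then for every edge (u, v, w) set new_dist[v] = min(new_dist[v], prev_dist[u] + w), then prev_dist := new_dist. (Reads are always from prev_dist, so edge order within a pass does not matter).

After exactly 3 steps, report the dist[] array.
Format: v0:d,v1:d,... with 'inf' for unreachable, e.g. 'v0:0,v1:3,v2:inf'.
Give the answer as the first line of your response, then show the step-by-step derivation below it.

v0:0,v1:inf,v2:14,v3:inf,v4:30,v5:31,v6:inf,v7:21

step 1: dist = v0:0,v1:inf,v2:14,v3:inf,v4:inf,v5:inf,v6:inf,v7:inf
step 2: dist = v0:0,v1:inf,v2:14,v3:inf,v4:30,v5:inf,v6:inf,v7:21
step 3: dist = v0:0,v1:inf,v2:14,v3:inf,v4:30,v5:31,v6:inf,v7:21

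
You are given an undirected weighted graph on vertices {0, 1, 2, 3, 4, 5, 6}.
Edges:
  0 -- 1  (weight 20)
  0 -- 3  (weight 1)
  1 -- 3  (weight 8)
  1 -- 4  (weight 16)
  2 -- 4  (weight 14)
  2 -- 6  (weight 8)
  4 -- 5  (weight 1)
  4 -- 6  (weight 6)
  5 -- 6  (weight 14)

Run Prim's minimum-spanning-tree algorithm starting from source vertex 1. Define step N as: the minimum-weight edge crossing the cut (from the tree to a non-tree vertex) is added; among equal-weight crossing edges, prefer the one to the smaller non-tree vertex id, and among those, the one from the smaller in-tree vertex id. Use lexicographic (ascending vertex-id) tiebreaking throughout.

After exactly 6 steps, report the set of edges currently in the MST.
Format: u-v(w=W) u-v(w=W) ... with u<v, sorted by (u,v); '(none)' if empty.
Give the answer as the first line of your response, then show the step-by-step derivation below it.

0-3(w=1) 1-3(w=8) 1-4(w=16) 2-6(w=8) 4-5(w=1) 4-6(w=6)

step 1: add edge 1-3 (w=8); MST = {1-3(w=8)}
step 2: add edge 0-3 (w=1); MST = {0-3(w=1) 1-3(w=8)}
step 3: add edge 1-4 (w=16); MST = {0-3(w=1) 1-3(w=8) 1-4(w=16)}
step 4: add edge 4-5 (w=1); MST = {0-3(w=1) 1-3(w=8) 1-4(w=16) 4-5(w=1)}
step 5: add edge 4-6 (w=6); MST = {0-3(w=1) 1-3(w=8) 1-4(w=16) 4-5(w=1) 4-6(w=6)}
step 6: add edge 2-6 (w=8); MST = {0-3(w=1) 1-3(w=8) 1-4(w=16) 2-6(w=8) 4-5(w=1) 4-6(w=6)}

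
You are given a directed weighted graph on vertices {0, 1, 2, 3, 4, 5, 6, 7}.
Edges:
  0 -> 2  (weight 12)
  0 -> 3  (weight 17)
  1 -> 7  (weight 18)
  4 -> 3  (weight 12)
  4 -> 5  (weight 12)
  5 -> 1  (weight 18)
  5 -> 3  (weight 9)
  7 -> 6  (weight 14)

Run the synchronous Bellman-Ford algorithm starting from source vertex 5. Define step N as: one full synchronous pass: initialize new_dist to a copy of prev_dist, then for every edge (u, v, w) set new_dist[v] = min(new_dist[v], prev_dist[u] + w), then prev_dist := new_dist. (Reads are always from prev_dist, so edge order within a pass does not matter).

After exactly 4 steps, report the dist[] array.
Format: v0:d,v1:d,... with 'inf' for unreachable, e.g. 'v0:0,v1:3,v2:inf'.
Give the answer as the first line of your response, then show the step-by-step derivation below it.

v0:inf,v1:18,v2:inf,v3:9,v4:inf,v5:0,v6:50,v7:36

step 1: dist = v0:inf,v1:18,v2:inf,v3:9,v4:inf,v5:0,v6:inf,v7:inf
step 2: dist = v0:inf,v1:18,v2:inf,v3:9,v4:inf,v5:0,v6:inf,v7:36
step 3: dist = v0:inf,v1:18,v2:inf,v3:9,v4:inf,v5:0,v6:50,v7:36
step 4: dist = v0:inf,v1:18,v2:inf,v3:9,v4:inf,v5:0,v6:50,v7:36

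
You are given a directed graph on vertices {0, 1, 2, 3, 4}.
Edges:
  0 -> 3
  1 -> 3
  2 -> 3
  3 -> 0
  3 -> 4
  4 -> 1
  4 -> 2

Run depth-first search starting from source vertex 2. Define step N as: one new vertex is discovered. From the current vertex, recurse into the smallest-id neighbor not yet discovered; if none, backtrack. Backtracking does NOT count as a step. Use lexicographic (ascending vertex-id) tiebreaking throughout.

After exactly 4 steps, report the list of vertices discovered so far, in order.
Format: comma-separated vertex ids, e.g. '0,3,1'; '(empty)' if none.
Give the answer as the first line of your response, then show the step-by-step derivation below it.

2,3,0,4

step 1: discover 2; path=2; order=2
step 2: discover 3; path=2>3; order=2,3
step 3: discover 0; path=2>3>0; order=2,3,0
step 4: discover 4; path=2>3>4; order=2,3,0,4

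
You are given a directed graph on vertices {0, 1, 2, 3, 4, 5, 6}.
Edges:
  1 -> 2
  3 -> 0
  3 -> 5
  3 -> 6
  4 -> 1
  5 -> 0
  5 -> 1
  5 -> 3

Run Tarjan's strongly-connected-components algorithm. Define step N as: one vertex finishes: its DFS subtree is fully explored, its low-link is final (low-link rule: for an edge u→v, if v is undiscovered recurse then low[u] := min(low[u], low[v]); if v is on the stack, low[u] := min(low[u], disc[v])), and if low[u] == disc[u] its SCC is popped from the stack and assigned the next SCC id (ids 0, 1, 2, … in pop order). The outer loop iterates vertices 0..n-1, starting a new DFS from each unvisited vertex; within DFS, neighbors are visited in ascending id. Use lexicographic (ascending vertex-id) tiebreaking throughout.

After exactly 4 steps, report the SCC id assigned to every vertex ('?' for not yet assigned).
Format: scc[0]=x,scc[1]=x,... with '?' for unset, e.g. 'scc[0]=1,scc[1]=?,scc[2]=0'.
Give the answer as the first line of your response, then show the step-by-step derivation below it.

scc[0]=0,scc[1]=2,scc[2]=1,scc[3]=?,scc[4]=?,scc[5]=?,scc[6]=?

step 1: low=(low[0]=0,low[1]=?,low[2]=?,low[3]=?,low[4]=?,low[5]=?,low[6]=?); scc=(scc[0]=0,scc[1]=?,scc[2]=?,scc[3]=?,scc[4]=?,scc[5]=?,scc[6]=?)
step 2: low=(low[0]=0,low[1]=1,low[2]=2,low[3]=?,low[4]=?,low[5]=?,low[6]=?); scc=(scc[0]=0,scc[1]=?,scc[2]=1,scc[3]=?,scc[4]=?,scc[5]=?,scc[6]=?)
step 3: low=(low[0]=0,low[1]=1,low[2]=2,low[3]=?,low[4]=?,low[5]=?,low[6]=?); scc=(scc[0]=0,scc[1]=2,scc[2]=1,scc[3]=?,scc[4]=?,scc[5]=?,scc[6]=?)
step 4: low=(low[0]=0,low[1]=1,low[2]=2,low[3]=3,low[4]=?,low[5]=3,low[6]=?); scc=(scc[0]=0,scc[1]=2,scc[2]=1,scc[3]=?,scc[4]=?,scc[5]=?,scc[6]=?)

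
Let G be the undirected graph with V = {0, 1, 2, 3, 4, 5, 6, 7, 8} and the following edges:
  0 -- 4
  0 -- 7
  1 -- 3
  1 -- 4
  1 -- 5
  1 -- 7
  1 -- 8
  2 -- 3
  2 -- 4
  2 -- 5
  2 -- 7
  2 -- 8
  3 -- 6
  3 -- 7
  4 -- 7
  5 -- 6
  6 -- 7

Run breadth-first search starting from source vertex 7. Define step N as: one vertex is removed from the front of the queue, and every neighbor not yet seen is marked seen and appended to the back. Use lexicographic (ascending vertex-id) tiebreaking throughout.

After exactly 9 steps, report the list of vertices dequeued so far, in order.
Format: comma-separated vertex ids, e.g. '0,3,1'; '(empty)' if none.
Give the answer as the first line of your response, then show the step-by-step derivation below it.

7,0,1,2,3,4,6,5,8

step 1: dequeue 7; queue=[0,1,2,3,4,6]; order=7
step 2: dequeue 0; queue=[1,2,3,4,6]; order=7,0
step 3: dequeue 1; queue=[2,3,4,6,5,8]; order=7,0,1
step 4: dequeue 2; queue=[3,4,6,5,8]; order=7,0,1,2
step 5: dequeue 3; queue=[4,6,5,8]; order=7,0,1,2,3
step 6: dequeue 4; queue=[6,5,8]; order=7,0,1,2,3,4
step 7: dequeue 6; queue=[5,8]; order=7,0,1,2,3,4,6
step 8: dequeue 5; queue=[8]; order=7,0,1,2,3,4,6,5
step 9: dequeue 8; queue=[(empty)]; order=7,0,1,2,3,4,6,5,8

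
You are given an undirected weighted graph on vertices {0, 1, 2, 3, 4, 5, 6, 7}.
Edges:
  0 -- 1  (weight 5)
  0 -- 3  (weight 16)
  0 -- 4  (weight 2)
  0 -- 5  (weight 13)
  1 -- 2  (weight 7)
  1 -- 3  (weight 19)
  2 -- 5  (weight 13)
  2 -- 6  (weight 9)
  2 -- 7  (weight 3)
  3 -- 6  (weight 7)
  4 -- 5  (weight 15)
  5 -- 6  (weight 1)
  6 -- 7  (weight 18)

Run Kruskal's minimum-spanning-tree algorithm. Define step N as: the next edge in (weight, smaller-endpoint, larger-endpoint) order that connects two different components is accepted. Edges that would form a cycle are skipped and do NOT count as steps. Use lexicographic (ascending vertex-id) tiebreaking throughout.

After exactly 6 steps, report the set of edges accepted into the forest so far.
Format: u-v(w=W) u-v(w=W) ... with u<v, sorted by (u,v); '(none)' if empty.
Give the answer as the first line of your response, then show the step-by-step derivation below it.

0-1(w=5) 0-4(w=2) 1-2(w=7) 2-7(w=3) 3-6(w=7) 5-6(w=1)

step 1: add edge 5-6 (w=1); MST = {5-6(w=1)}
step 2: add edge 0-4 (w=2); MST = {0-4(w=2) 5-6(w=1)}
step 3: add edge 2-7 (w=3); MST = {0-4(w=2) 2-7(w=3) 5-6(w=1)}
step 4: add edge 0-1 (w=5); MST = {0-1(w=5) 0-4(w=2) 2-7(w=3) 5-6(w=1)}
step 5: add edge 1-2 (w=7); MST = {0-1(w=5) 0-4(w=2) 1-2(w=7) 2-7(w=3) 5-6(w=1)}
step 6: add edge 3-6 (w=7); MST = {0-1(w=5) 0-4(w=2) 1-2(w=7) 2-7(w=3) 3-6(w=7) 5-6(w=1)}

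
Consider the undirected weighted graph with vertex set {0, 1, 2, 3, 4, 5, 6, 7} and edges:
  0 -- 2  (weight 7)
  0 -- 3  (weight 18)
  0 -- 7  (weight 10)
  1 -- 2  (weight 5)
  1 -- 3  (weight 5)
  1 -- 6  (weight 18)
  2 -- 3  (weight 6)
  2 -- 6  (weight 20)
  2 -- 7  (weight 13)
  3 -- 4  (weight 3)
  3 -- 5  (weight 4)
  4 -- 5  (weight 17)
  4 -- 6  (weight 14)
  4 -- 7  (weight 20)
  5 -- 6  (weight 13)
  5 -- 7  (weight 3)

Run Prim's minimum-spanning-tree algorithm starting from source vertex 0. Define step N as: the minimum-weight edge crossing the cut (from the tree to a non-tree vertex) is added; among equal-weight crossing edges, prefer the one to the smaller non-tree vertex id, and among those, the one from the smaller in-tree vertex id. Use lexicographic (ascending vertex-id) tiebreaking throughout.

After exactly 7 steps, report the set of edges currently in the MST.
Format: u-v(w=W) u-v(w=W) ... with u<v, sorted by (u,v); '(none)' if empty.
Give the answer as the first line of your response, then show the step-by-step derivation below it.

0-2(w=7) 1-2(w=5) 1-3(w=5) 3-4(w=3) 3-5(w=4) 5-6(w=13) 5-7(w=3)

step 1: add edge 0-2 (w=7); MST = {0-2(w=7)}
step 2: add edge 1-2 (w=5); MST = {0-2(w=7) 1-2(w=5)}
step 3: add edge 1-3 (w=5); MST = {0-2(w=7) 1-2(w=5) 1-3(w=5)}
step 4: add edge 3-4 (w=3); MST = {0-2(w=7) 1-2(w=5) 1-3(w=5) 3-4(w=3)}
step 5: add edge 3-5 (w=4); MST = {0-2(w=7) 1-2(w=5) 1-3(w=5) 3-4(w=3) 3-5(w=4)}
step 6: add edge 5-7 (w=3); MST = {0-2(w=7) 1-2(w=5) 1-3(w=5) 3-4(w=3) 3-5(w=4) 5-7(w=3)}
step 7: add edge 5-6 (w=13); MST = {0-2(w=7) 1-2(w=5) 1-3(w=5) 3-4(w=3) 3-5(w=4) 5-6(w=13) 5-7(w=3)}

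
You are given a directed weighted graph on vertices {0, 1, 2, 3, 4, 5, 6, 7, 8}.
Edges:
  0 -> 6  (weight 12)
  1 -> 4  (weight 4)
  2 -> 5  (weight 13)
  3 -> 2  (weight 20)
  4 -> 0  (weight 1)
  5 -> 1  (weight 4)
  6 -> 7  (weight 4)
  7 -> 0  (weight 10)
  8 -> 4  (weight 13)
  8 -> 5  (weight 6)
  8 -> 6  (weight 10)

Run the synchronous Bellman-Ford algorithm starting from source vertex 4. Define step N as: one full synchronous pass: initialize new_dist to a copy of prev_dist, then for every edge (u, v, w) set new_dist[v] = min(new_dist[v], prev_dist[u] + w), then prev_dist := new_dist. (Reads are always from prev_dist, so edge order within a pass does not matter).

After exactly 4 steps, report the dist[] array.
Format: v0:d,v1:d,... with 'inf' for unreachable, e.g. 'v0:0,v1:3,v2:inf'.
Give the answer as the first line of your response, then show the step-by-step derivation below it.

v0:1,v1:inf,v2:inf,v3:inf,v4:0,v5:inf,v6:13,v7:17,v8:inf

step 1: dist = v0:1,v1:inf,v2:inf,v3:inf,v4:0,v5:inf,v6:inf,v7:inf,v8:inf
step 2: dist = v0:1,v1:inf,v2:inf,v3:inf,v4:0,v5:inf,v6:13,v7:inf,v8:inf
step 3: dist = v0:1,v1:inf,v2:inf,v3:inf,v4:0,v5:inf,v6:13,v7:17,v8:inf
step 4: dist = v0:1,v1:inf,v2:inf,v3:inf,v4:0,v5:inf,v6:13,v7:17,v8:inf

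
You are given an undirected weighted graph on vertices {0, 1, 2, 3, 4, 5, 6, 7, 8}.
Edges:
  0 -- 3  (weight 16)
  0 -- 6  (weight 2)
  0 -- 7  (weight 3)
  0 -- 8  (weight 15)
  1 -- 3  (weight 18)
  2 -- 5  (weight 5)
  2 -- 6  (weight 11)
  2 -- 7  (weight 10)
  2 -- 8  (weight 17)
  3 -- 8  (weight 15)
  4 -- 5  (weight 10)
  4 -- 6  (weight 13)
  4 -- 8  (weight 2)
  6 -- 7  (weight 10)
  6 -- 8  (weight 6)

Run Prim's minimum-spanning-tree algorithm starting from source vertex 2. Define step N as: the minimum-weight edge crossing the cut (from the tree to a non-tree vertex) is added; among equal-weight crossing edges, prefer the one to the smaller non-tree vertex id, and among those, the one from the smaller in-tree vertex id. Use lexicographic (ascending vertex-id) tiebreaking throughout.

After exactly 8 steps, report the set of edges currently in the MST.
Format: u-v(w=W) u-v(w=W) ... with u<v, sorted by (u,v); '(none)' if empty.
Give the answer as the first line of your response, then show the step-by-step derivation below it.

0-6(w=2) 0-7(w=3) 1-3(w=18) 2-5(w=5) 3-8(w=15) 4-5(w=10) 4-8(w=2) 6-8(w=6)

step 1: add edge 2-5 (w=5); MST = {2-5(w=5)}
step 2: add edge 4-5 (w=10); MST = {2-5(w=5) 4-5(w=10)}
step 3: add edge 4-8 (w=2); MST = {2-5(w=5) 4-5(w=10) 4-8(w=2)}
step 4: add edge 6-8 (w=6); MST = {2-5(w=5) 4-5(w=10) 4-8(w=2) 6-8(w=6)}
step 5: add edge 0-6 (w=2); MST = {0-6(w=2) 2-5(w=5) 4-5(w=10) 4-8(w=2) 6-8(w=6)}
step 6: add edge 0-7 (w=3); MST = {0-6(w=2) 0-7(w=3) 2-5(w=5) 4-5(w=10) 4-8(w=2) 6-8(w=6)}
step 7: add edge 3-8 (w=15); MST = {0-6(w=2) 0-7(w=3) 2-5(w=5) 3-8(w=15) 4-5(w=10) 4-8(w=2) 6-8(w=6)}
step 8: add edge 1-3 (w=18); MST = {0-6(w=2) 0-7(w=3) 1-3(w=18) 2-5(w=5) 3-8(w=15) 4-5(w=10) 4-8(w=2) 6-8(w=6)}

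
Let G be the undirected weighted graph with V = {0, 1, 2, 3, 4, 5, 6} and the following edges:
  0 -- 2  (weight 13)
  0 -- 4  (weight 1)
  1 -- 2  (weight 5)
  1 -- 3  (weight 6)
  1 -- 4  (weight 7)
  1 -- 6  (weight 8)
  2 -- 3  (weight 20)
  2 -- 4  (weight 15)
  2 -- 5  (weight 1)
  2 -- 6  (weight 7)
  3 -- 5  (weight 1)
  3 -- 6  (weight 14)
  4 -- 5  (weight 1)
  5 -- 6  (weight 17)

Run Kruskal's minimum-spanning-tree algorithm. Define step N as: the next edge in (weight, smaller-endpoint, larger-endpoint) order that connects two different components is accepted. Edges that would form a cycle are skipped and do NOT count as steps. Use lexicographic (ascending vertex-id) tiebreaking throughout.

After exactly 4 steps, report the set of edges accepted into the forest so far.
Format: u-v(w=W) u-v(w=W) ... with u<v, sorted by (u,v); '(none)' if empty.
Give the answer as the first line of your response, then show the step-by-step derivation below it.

0-4(w=1) 2-5(w=1) 3-5(w=1) 4-5(w=1)

step 1: add edge 0-4 (w=1); MST = {0-4(w=1)}
step 2: add edge 2-5 (w=1); MST = {0-4(w=1) 2-5(w=1)}
step 3: add edge 3-5 (w=1); MST = {0-4(w=1) 2-5(w=1) 3-5(w=1)}
step 4: add edge 4-5 (w=1); MST = {0-4(w=1) 2-5(w=1) 3-5(w=1) 4-5(w=1)}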